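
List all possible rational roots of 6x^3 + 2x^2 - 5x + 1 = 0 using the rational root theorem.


Rational root theorem: possible roots are ±p/q where:
  p divides the constant term (1): p ∈ {1}
  q divides the leading coefficient (6): q ∈ {1, 2, 3, 6}

All possible rational roots: -1, -1/2, -1/3, -1/6, 1/6, 1/3, 1/2, 1

-1, -1/2, -1/3, -1/6, 1/6, 1/3, 1/2, 1


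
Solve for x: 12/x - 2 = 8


Subtract -2 from both sides: 12/x = 10
Multiply both sides by x: 12 = 10 * x
Divide by 10: x = 6/5

x = 6/5


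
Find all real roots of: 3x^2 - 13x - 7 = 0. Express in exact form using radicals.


Using the quadratic formula: x = (-b ± sqrt(b^2 - 4ac)) / (2a)
Here a = 3, b = -13, c = -7
Discriminant = b^2 - 4ac = (-13)^2 - 4(3)(-7) = 169 + 84 = 253
Since discriminant = 253 > 0, there are two real roots.
x = (13 ± sqrt(253)) / 6
Numerically: x ≈ 4.8177 or x ≈ -0.4843

x = (13 + sqrt(253)) / 6 or x = (13 - sqrt(253)) / 6


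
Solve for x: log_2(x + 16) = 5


Convert to exponential form: x + 16 = 2^5 = 32
x = 32 - 16 = 16
Check: log_2(16 + 16) = log_2(32) = log_2(32) = 5 ✓

x = 16


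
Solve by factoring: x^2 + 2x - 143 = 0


We need two numbers that multiply to -143 and add to 2.
Those numbers are -11 and 13 (since (-11) * 13 = -143 and (-11) + 13 = 2).
So x^2 + 2x - 143 = (x - 11)(x + 13) = 0
Setting each factor to zero: x = 11 or x = -13

x = -13, x = 11


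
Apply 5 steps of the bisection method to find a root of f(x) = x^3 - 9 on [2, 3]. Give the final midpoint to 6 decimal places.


f(x) = x^3 - 9
f(2) = -1 < 0
f(3) = 18 > 0

Step 1: midpoint = (2.000000 + 3.000000)/2 = 2.500000
  f(2.500000) = 6.625000
  f(mid) > 0, so root is in [2.000000, 2.500000]

Step 2: midpoint = (2.000000 + 2.500000)/2 = 2.250000
  f(2.250000) = 2.390625
  f(mid) > 0, so root is in [2.000000, 2.250000]

Step 3: midpoint = (2.000000 + 2.250000)/2 = 2.125000
  f(2.125000) = 0.595703
  f(mid) > 0, so root is in [2.000000, 2.125000]

Step 4: midpoint = (2.000000 + 2.125000)/2 = 2.062500
  f(2.062500) = -0.226318
  f(mid) < 0, so root is in [2.062500, 2.125000]

Step 5: midpoint = (2.062500 + 2.125000)/2 = 2.093750
  f(2.093750) = 0.178558
  f(mid) > 0, so root is in [2.062500, 2.093750]

midpoint = 2.093750


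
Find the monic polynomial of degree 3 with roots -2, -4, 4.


A monic polynomial with roots -2, -4, 4 is:
p(x) = (x + 2)(x + 4)(x - 4)
After multiplying by (x + 2): x + 2
After multiplying by (x + 4): x^2 + 6x + 8
After multiplying by (x - 4): x^3 + 2x^2 - 16x - 32

x^3 + 2x^2 - 16x - 32


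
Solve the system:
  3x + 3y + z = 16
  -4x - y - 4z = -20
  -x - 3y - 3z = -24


Using Cramer's rule. Expand each determinant along the first row.
D  = 3*[(-1)*(-3) - (-4)*(-3)] - 3*[(-4)*(-3) - (-4)*(-1)] + 1*[(-4)*(-3) - (-1)*(-1)]
  = 3*(-9) - 3*(8) + 1*(11) = -40
Dx = 16*[(-1)*(-3) - (-4)*(-3)] - 3*[(-20)*(-3) - (-4)*(-24)] + 1*[(-20)*(-3) - (-1)*(-24)]
  = 16*(-9) - 3*(-36) + 1*(36) = 0
Dy = 3*[(-20)*(-3) - (-4)*(-24)] - 16*[(-4)*(-3) - (-4)*(-1)] + 1*[(-4)*(-24) - (-20)*(-1)]
  = 3*(-36) - 16*(8) + 1*(76) = -160
Dz = 3*[(-1)*(-24) - (-20)*(-3)] - 3*[(-4)*(-24) - (-20)*(-1)] + 16*[(-4)*(-3) - (-1)*(-1)]
  = 3*(-36) - 3*(76) + 16*(11) = -160
x = Dx/D = 0/-40 = 0, y = Dy/D = -160/-40 = 4, z = Dz/D = -160/-40 = 4
Check eq1: (3)(0) + (3)(4) + (1)(4) = 16 = 16 ✓
Check eq2: (-4)(0) + (-1)(4) + (-4)(4) = -20 = -20 ✓
Check eq3: (-1)(0) + (-3)(4) + (-3)(4) = -24 = -24 ✓

x = 0, y = 4, z = 4


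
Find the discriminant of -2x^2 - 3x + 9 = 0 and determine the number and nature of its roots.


For ax^2 + bx + c = 0, discriminant D = b^2 - 4ac
Here a = -2, b = -3, c = 9
D = (-3)^2 - 4(-2)(9) = 9 + 72 = 81

D = 81 > 0 and is a perfect square (sqrt = 9)
The equation has 2 distinct real rational roots.

Discriminant = 81, 2 distinct real rational roots


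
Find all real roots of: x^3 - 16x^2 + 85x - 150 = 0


Let p(x) = x^3 - 16x^2 + 85x - 150. By the rational root theorem (leading coefficient 1), any rational root is an integer divisor of 150: try ±1, ±2, ... in turn.
Test x = 1: value = -80 ≠ 0.
Test x = -1: value = -252 ≠ 0.
Test x = 2: value = -36 ≠ 0.
Test x = -2: value = -392 ≠ 0.
Test x = 3: value = -12 ≠ 0.
Test x = -3: value = -576 ≠ 0.
Test x = 5: value = 0 ✓, so (x - 5) is a factor.
Synthetic division by (x - 5): bring down 1; 1(5) - 16 = -11; (-11)(5) + 85 = 30; 30(5) - 150 = 0 → quotient x^2 - 11x + 30, remainder 0.
Solve the quadratic x^2 - 11x + 30 = 0: discriminant = (-11)^2 - 4(1)(30) = 121 - 120 = 1.
sqrt(1) = 1, so x = (11 ± 1)/2: x = 6 or x = 5.

x = 5 (multiplicity 2), x = 6


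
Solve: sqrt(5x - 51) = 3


Square both sides: 5x - 51 = 3^2 = 9
5x = 9 + 51 = 60
x = 12
Check: sqrt(5*12 - 51) = sqrt(9) = 3 ✓

x = 12


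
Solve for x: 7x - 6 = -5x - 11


Starting with: 7x - 6 = -5x - 11
Move all x terms to left: (7 + 5)x = -11 + 6
Simplify: 12x = -5
Divide both sides by 12: x = -5/12

x = -5/12


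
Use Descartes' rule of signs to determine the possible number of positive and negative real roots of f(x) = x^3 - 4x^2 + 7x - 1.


Descartes' rule of signs:

For positive roots, count sign changes in f(x) = x^3 - 4x^2 + 7x - 1:
Signs of coefficients: +, -, +, -
Number of sign changes: 3
Possible positive real roots: 3, 1

For negative roots, examine f(-x) = -x^3 - 4x^2 - 7x - 1:
Signs of coefficients: -, -, -, -
Number of sign changes: 0
Possible negative real roots: 0

Positive roots: 3 or 1; Negative roots: 0


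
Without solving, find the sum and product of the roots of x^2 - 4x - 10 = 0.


By Vieta's formulas for ax^2 + bx + c = 0:
  Sum of roots = -b/a
  Product of roots = c/a

Here a = 1, b = -4, c = -10
Sum = -(-4)/1 = 4
Product = -10/1 = -10

Sum = 4, Product = -10


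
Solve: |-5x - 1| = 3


An absolute value equation |expr| = 3 gives two cases:
Case 1: -5x - 1 = 3
  -5x = 4, so x = -4/5
Case 2: -5x - 1 = -3
  -5x = -2, so x = 2/5

x = -4/5, x = 2/5


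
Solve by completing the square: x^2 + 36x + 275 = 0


Start: x^2 + 36x + 275 = 0
Move constant: x^2 + 36x = -275
Half of 36 is 18, squared is 324
Add 324 to both sides: x^2 + 36x + 324 = 49
(x + 18)^2 = 49
x + 18 = ±7
x = -18 + 7 = -11 or x = -18 - 7 = -25

x = -25, x = -11


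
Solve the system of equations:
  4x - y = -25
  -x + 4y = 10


Using Cramer's rule:
Determinant D = (4)(4) - (-1)(-1) = 16 - 1 = 15
Dx = (-25)(4) - (10)(-1) = -100 + 10 = -90
Dy = (4)(10) - (-1)(-25) = 40 - 25 = 15
x = Dx/D = -90/15 = -6
y = Dy/D = 15/15 = 1

x = -6, y = 1


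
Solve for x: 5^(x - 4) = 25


Express both sides with the same base.
25 = 5^2
Since the bases match, equate exponents: x - 4 = 2
So x = 2 - (-4) = 6

x = 6


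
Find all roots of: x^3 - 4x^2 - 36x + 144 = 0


Let p(x) = x^3 - 4x^2 - 36x + 144. By the rational root theorem (leading coefficient 1), any rational root is an integer divisor of 144: try ±1, ±2, ... in turn.
Test x = 1: value = 105 ≠ 0.
Test x = -1: value = 175 ≠ 0.
Test x = 2: value = 64 ≠ 0.
Test x = -2: value = 192 ≠ 0.
Test x = 3: value = 27 ≠ 0.
Test x = -3: value = 189 ≠ 0.
Test x = 4: value = 0 ✓, so (x - 4) is a factor.
Synthetic division by (x - 4): bring down 1; 1(4) - 4 = 0; 0(4) - 36 = -36; (-36)(4) + 144 = 0 → quotient x^2 - 36, remainder 0.
Solve the quadratic x^2 - 36 = 0: discriminant = 0^2 - 4(1)(-36) = 0 + 144 = 144.
sqrt(144) = 12, so x = (0 ± 12)/2: x = 6 or x = -6.
Collecting all roots found:

x = -6, x = 4, x = 6


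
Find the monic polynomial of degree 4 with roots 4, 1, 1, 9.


A monic polynomial with roots 4, 1, 1, 9 is:
p(x) = (x - 4)(x - 1)(x - 1)(x - 9)
After multiplying by (x - 4): x - 4
After multiplying by (x - 1): x^2 - 5x + 4
After multiplying by (x - 1): x^3 - 6x^2 + 9x - 4
After multiplying by (x - 9): x^4 - 15x^3 + 63x^2 - 85x + 36

x^4 - 15x^3 + 63x^2 - 85x + 36


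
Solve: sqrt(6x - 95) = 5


Square both sides: 6x - 95 = 5^2 = 25
6x = 25 + 95 = 120
x = 20
Check: sqrt(6*20 - 95) = sqrt(25) = 5 ✓

x = 20


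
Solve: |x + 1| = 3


An absolute value equation |expr| = 3 gives two cases:
Case 1: x + 1 = 3
  x = 2, so x = 2
Case 2: x + 1 = -3
  x = -4, so x = -4

x = -4, x = 2


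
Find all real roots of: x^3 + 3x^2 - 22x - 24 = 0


Let p(x) = x^3 + 3x^2 - 22x - 24. By the rational root theorem (leading coefficient 1), any rational root is an integer divisor of 24: try ±1, ±2, ... in turn.
Test x = 1: value = -42 ≠ 0.
Test x = -1: value = 0 ✓, so (x + 1) is a factor.
Synthetic division by (x + 1): bring down 1; 1(-1) + 3 = 2; 2(-1) - 22 = -24; (-24)(-1) - 24 = 0 → quotient x^2 + 2x - 24, remainder 0.
Solve the quadratic x^2 + 2x - 24 = 0: discriminant = 2^2 - 4(1)(-24) = 4 + 96 = 100.
sqrt(100) = 10, so x = (-2 ± 10)/2: x = 4 or x = -6.

x = -6, x = -1, x = 4


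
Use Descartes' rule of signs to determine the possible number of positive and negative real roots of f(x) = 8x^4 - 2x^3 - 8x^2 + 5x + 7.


Descartes' rule of signs:

For positive roots, count sign changes in f(x) = 8x^4 - 2x^3 - 8x^2 + 5x + 7:
Signs of coefficients: +, -, -, +, +
Number of sign changes: 2
Possible positive real roots: 2, 0

For negative roots, examine f(-x) = 8x^4 + 2x^3 - 8x^2 - 5x + 7:
Signs of coefficients: +, +, -, -, +
Number of sign changes: 2
Possible negative real roots: 2, 0

Positive roots: 2 or 0; Negative roots: 2 or 0


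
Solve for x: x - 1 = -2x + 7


Starting with: x - 1 = -2x + 7
Move all x terms to left: (1 + 2)x = 7 + 1
Simplify: 3x = 8
Divide both sides by 3: x = 8/3

x = 8/3


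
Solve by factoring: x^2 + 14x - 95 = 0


We need two numbers that multiply to -95 and add to 14.
Those numbers are -5 and 19 (since (-5) * 19 = -95 and (-5) + 19 = 14).
So x^2 + 14x - 95 = (x - 5)(x + 19) = 0
Setting each factor to zero: x = 5 or x = -19

x = -19, x = 5


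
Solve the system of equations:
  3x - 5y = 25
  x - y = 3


Using Cramer's rule:
Determinant D = (3)(-1) - (1)(-5) = -3 + 5 = 2
Dx = (25)(-1) - (3)(-5) = -25 + 15 = -10
Dy = (3)(3) - (1)(25) = 9 - 25 = -16
x = Dx/D = -10/2 = -5
y = Dy/D = -16/2 = -8

x = -5, y = -8


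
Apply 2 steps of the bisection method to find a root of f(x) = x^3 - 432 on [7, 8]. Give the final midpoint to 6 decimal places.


f(x) = x^3 - 432
f(7) = -89 < 0
f(8) = 80 > 0

Step 1: midpoint = (7.000000 + 8.000000)/2 = 7.500000
  f(7.500000) = -10.125000
  f(mid) < 0, so root is in [7.500000, 8.000000]

Step 2: midpoint = (7.500000 + 8.000000)/2 = 7.750000
  f(7.750000) = 33.484375
  f(mid) > 0, so root is in [7.500000, 7.750000]

midpoint = 7.750000


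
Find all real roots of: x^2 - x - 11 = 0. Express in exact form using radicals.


Using the quadratic formula: x = (-b ± sqrt(b^2 - 4ac)) / (2a)
Here a = 1, b = -1, c = -11
Discriminant = b^2 - 4ac = (-1)^2 - 4(1)(-11) = 1 + 44 = 45
Since discriminant = 45 > 0, there are two real roots.
x = (1 ± 3*sqrt(5)) / 2
Numerically: x ≈ 3.8541 or x ≈ -2.8541

x = (1 + 3*sqrt(5)) / 2 or x = (1 - 3*sqrt(5)) / 2


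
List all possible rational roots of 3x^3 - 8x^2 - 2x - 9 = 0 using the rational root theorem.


Rational root theorem: possible roots are ±p/q where:
  p divides the constant term (-9): p ∈ {1, 3, 9}
  q divides the leading coefficient (3): q ∈ {1, 3}

All possible rational roots: -9, -3, -1, -1/3, 1/3, 1, 3, 9

-9, -3, -1, -1/3, 1/3, 1, 3, 9


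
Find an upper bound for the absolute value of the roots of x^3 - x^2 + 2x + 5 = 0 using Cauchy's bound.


Cauchy's bound: all roots r satisfy |r| <= 1 + max(|a_i/a_n|) for i = 0,...,n-1
where a_n is the leading coefficient.

Coefficients: [1, -1, 2, 5]
Leading coefficient a_n = 1
Ratios |a_i/a_n|: 1, 2, 5
Maximum ratio: 5
Cauchy's bound: |r| <= 1 + 5 = 6

Upper bound = 6


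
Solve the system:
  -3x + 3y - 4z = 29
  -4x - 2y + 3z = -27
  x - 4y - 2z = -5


Using Cramer's rule. Expand each determinant along the first row.
D  = (-3)*[(-2)*(-2) - 3*(-4)] - 3*[(-4)*(-2) - 3*1] + (-4)*[(-4)*(-4) - (-2)*1]
  = (-3)*(16) - 3*(5) + (-4)*(18) = -135
Dx = 29*[(-2)*(-2) - 3*(-4)] - 3*[(-27)*(-2) - 3*(-5)] + (-4)*[(-27)*(-4) - (-2)*(-5)]
  = 29*(16) - 3*(69) + (-4)*(98) = -135
Dy = (-3)*[(-27)*(-2) - 3*(-5)] - 29*[(-4)*(-2) - 3*1] + (-4)*[(-4)*(-5) - (-27)*1]
  = (-3)*(69) - 29*(5) + (-4)*(47) = -540
Dz = (-3)*[(-2)*(-5) - (-27)*(-4)] - 3*[(-4)*(-5) - (-27)*1] + 29*[(-4)*(-4) - (-2)*1]
  = (-3)*(-98) - 3*(47) + 29*(18) = 675
x = Dx/D = -135/-135 = 1, y = Dy/D = -540/-135 = 4, z = Dz/D = 675/-135 = -5
Check eq1: (-3)(1) + (3)(4) + (-4)(-5) = 29 = 29 ✓
Check eq2: (-4)(1) + (-2)(4) + (3)(-5) = -27 = -27 ✓
Check eq3: (1)(1) + (-4)(4) + (-2)(-5) = -5 = -5 ✓

x = 1, y = 4, z = -5


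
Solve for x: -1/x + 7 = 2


Subtract 7 from both sides: -1/x = -5
Multiply both sides by x: -1 = -5 * x
Divide by -5: x = 1/5

x = 1/5


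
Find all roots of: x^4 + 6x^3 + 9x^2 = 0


The lowest-degree term is x^2, so x = 0 is a root with multiplicity 2. Factor out x^2:
  x^2 + 6x + 9 = 0
Solve the quadratic x^2 + 6x + 9 = 0: discriminant = 6^2 - 4(1)(9) = 36 - 36 = 0.
Discriminant = 0, so a double root: x = -6/2 = -3.
Collecting all roots found:

x = -3 (multiplicity 2), x = 0 (multiplicity 2)


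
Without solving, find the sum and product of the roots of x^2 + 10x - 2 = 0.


By Vieta's formulas for ax^2 + bx + c = 0:
  Sum of roots = -b/a
  Product of roots = c/a

Here a = 1, b = 10, c = -2
Sum = -(10)/1 = -10
Product = -2/1 = -2

Sum = -10, Product = -2


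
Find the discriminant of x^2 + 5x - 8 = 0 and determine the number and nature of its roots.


For ax^2 + bx + c = 0, discriminant D = b^2 - 4ac
Here a = 1, b = 5, c = -8
D = (5)^2 - 4(1)(-8) = 25 + 32 = 57

D = 57 > 0 but not a perfect square
The equation has 2 distinct real irrational roots.

Discriminant = 57, 2 distinct real irrational roots


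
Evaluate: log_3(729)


We need the exponent such that 3^? = 729
3^6 = 729
Therefore log_3(729) = 6

6


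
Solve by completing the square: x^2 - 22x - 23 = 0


Start: x^2 - 22x - 23 = 0
Move constant: x^2 - 22x = 23
Half of -22 is -11, squared is 121
Add 121 to both sides: x^2 - 22x + 121 = 144
(x - 11)^2 = 144
x - 11 = ±12
x = 11 + 12 = 23 or x = 11 - 12 = -1

x = -1, x = 23


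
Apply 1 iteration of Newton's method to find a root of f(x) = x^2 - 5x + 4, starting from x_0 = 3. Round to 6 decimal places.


Newton's method: x_(n+1) = x_n - f(x_n)/f'(x_n)
f(x) = x^2 - 5x + 4
f'(x) = 2x - 5

Iteration 1:
  f(3.000000) = -2.000000
  f'(3.000000) = 1.000000
  x_1 = 3.000000 - (-2.000000)/(1.000000) = 5.000000

x_1 = 5.000000


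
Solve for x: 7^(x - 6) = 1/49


Express both sides with the same base.
1/49 = 7^(-2)
Since the bases match, equate exponents: x - 6 = -2
So x = -2 - (-6) = 4

x = 4


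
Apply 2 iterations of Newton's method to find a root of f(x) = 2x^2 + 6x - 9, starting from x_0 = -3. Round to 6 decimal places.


Newton's method: x_(n+1) = x_n - f(x_n)/f'(x_n)
f(x) = 2x^2 + 6x - 9
f'(x) = 4x + 6

Iteration 1:
  f(-3.000000) = -9.000000
  f'(-3.000000) = -6.000000
  x_1 = -3.000000 - (-9.000000)/(-6.000000) = -4.500000

Iteration 2:
  f(-4.500000) = 4.500000
  f'(-4.500000) = -12.000000
  x_2 = -4.500000 - (4.500000)/(-12.000000) = -4.125000

x_2 = -4.125000


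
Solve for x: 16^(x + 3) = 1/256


Express both sides with the same base.
1/256 = 16^(-2)
Since the bases match, equate exponents: x + 3 = -2
So x = -2 - (3) = -5

x = -5


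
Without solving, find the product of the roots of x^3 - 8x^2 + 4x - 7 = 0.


By Vieta's formulas for x^3 + bx^2 + cx + d = 0:
  r1 + r2 + r3 = -b/a = 8
  r1*r2 + r1*r3 + r2*r3 = c/a = 4
  r1*r2*r3 = -d/a = 7


Product = 7


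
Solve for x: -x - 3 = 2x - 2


Starting with: -x - 3 = 2x - 2
Move all x terms to left: (-1 - 2)x = -2 + 3
Simplify: -3x = 1
Divide both sides by -3: x = -1/3

x = -1/3


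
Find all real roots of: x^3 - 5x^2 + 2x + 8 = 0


Let p(x) = x^3 - 5x^2 + 2x + 8. By the rational root theorem (leading coefficient 1), any rational root is an integer divisor of 8: try ±1, ±2, ... in turn.
Test x = 1: value = 6 ≠ 0.
Test x = -1: value = 0 ✓, so (x + 1) is a factor.
Synthetic division by (x + 1): bring down 1; 1(-1) - 5 = -6; (-6)(-1) + 2 = 8; 8(-1) + 8 = 0 → quotient x^2 - 6x + 8, remainder 0.
Solve the quadratic x^2 - 6x + 8 = 0: discriminant = (-6)^2 - 4(1)(8) = 36 - 32 = 4.
sqrt(4) = 2, so x = (6 ± 2)/2: x = 4 or x = 2.

x = -1, x = 2, x = 4


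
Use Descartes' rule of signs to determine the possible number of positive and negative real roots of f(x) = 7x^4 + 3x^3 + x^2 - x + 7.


Descartes' rule of signs:

For positive roots, count sign changes in f(x) = 7x^4 + 3x^3 + x^2 - x + 7:
Signs of coefficients: +, +, +, -, +
Number of sign changes: 2
Possible positive real roots: 2, 0

For negative roots, examine f(-x) = 7x^4 - 3x^3 + x^2 + x + 7:
Signs of coefficients: +, -, +, +, +
Number of sign changes: 2
Possible negative real roots: 2, 0

Positive roots: 2 or 0; Negative roots: 2 or 0


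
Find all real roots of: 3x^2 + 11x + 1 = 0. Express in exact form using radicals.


Using the quadratic formula: x = (-b ± sqrt(b^2 - 4ac)) / (2a)
Here a = 3, b = 11, c = 1
Discriminant = b^2 - 4ac = 11^2 - 4(3)(1) = 121 - 12 = 109
Since discriminant = 109 > 0, there are two real roots.
x = (-11 ± sqrt(109)) / 6
Numerically: x ≈ -0.0933 or x ≈ -3.5734

x = (-11 + sqrt(109)) / 6 or x = (-11 - sqrt(109)) / 6


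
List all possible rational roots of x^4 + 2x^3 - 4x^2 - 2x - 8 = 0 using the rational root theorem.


Rational root theorem: possible roots are ±p/q where:
  p divides the constant term (-8): p ∈ {1, 2, 4, 8}
  q divides the leading coefficient (1): q ∈ {1}

All possible rational roots: -8, -4, -2, -1, 1, 2, 4, 8

-8, -4, -2, -1, 1, 2, 4, 8


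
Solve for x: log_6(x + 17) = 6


Convert to exponential form: x + 17 = 6^6 = 46656
x = 46656 - 17 = 46639
Check: log_6(46639 + 17) = log_6(46656) = log_6(46656) = 6 ✓

x = 46639


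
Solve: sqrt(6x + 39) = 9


Square both sides: 6x + 39 = 9^2 = 81
6x = 81 - 39 = 42
x = 7
Check: sqrt(6*7 + 39) = sqrt(81) = 9 ✓

x = 7


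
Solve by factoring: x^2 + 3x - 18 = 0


We need two numbers that multiply to -18 and add to 3.
Those numbers are 6 and -3 (since 6 * (-3) = -18 and 6 + (-3) = 3).
So x^2 + 3x - 18 = (x + 6)(x - 3) = 0
Setting each factor to zero: x = -6 or x = 3

x = -6, x = 3


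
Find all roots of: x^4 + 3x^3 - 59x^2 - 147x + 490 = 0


Let p(x) = x^4 + 3x^3 - 59x^2 - 147x + 490. By the rational root theorem (leading coefficient 1), any rational root is an integer divisor of 490: try ±1, ±2, ... in turn.
Test x = 1: value = 288 ≠ 0.
Test x = -1: value = 576 ≠ 0.
Test x = 2: value = 0 ✓, so (x - 2) is a factor.
Synthetic division by (x - 2): bring down 1; 1(2) + 3 = 5; 5(2) - 59 = -49; (-49)(2) - 147 = -245; (-245)(2) + 490 = 0 → quotient x^3 + 5x^2 - 49x - 245, remainder 0.
Continue with the quotient x^3 + 5x^2 - 49x - 245 (candidates must divide 245).
Test x = 5: value = -240 ≠ 0.
Test x = -5: value = 0 ✓, so (x + 5) is a factor.
Synthetic division by (x + 5): bring down 1; 1(-5) + 5 = 0; 0(-5) - 49 = -49; (-49)(-5) - 245 = 0 → quotient x^2 - 49, remainder 0.
Solve the quadratic x^2 - 49 = 0: discriminant = 0^2 - 4(1)(-49) = 0 + 196 = 196.
sqrt(196) = 14, so x = (0 ± 14)/2: x = 7 or x = -7.
Collecting all roots found:

x = -7, x = -5, x = 2, x = 7


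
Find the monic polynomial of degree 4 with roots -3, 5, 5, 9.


A monic polynomial with roots -3, 5, 5, 9 is:
p(x) = (x + 3)(x - 5)(x - 5)(x - 9)
After multiplying by (x + 3): x + 3
After multiplying by (x - 5): x^2 - 2x - 15
After multiplying by (x - 5): x^3 - 7x^2 - 5x + 75
After multiplying by (x - 9): x^4 - 16x^3 + 58x^2 + 120x - 675

x^4 - 16x^3 + 58x^2 + 120x - 675


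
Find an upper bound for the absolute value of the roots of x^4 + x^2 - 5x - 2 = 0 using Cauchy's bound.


Cauchy's bound: all roots r satisfy |r| <= 1 + max(|a_i/a_n|) for i = 0,...,n-1
where a_n is the leading coefficient.

Coefficients: [1, 0, 1, -5, -2]
Leading coefficient a_n = 1
Ratios |a_i/a_n|: 0, 1, 5, 2
Maximum ratio: 5
Cauchy's bound: |r| <= 1 + 5 = 6

Upper bound = 6


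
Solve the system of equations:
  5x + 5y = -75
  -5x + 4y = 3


Using Cramer's rule:
Determinant D = (5)(4) - (-5)(5) = 20 + 25 = 45
Dx = (-75)(4) - (3)(5) = -300 - 15 = -315
Dy = (5)(3) - (-5)(-75) = 15 - 375 = -360
x = Dx/D = -315/45 = -7
y = Dy/D = -360/45 = -8

x = -7, y = -8


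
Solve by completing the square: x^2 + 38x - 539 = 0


Start: x^2 + 38x - 539 = 0
Move constant: x^2 + 38x = 539
Half of 38 is 19, squared is 361
Add 361 to both sides: x^2 + 38x + 361 = 900
(x + 19)^2 = 900
x + 19 = ±30
x = -19 + 30 = 11 or x = -19 - 30 = -49

x = -49, x = 11


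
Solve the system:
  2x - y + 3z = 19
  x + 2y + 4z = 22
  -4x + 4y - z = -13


Using Cramer's rule. Expand each determinant along the first row.
D  = 2*[2*(-1) - 4*4] - (-1)*[1*(-1) - 4*(-4)] + 3*[1*4 - 2*(-4)]
  = 2*(-18) - (-1)*(15) + 3*(12) = 15
Dx = 19*[2*(-1) - 4*4] - (-1)*[22*(-1) - 4*(-13)] + 3*[22*4 - 2*(-13)]
  = 19*(-18) - (-1)*(30) + 3*(114) = 30
Dy = 2*[22*(-1) - 4*(-13)] - 19*[1*(-1) - 4*(-4)] + 3*[1*(-13) - 22*(-4)]
  = 2*(30) - 19*(15) + 3*(75) = 0
Dz = 2*[2*(-13) - 22*4] - (-1)*[1*(-13) - 22*(-4)] + 19*[1*4 - 2*(-4)]
  = 2*(-114) - (-1)*(75) + 19*(12) = 75
x = Dx/D = 30/15 = 2, y = Dy/D = 0/15 = 0, z = Dz/D = 75/15 = 5
Check eq1: (2)(2) + (-1)(0) + (3)(5) = 19 = 19 ✓
Check eq2: (1)(2) + (2)(0) + (4)(5) = 22 = 22 ✓
Check eq3: (-4)(2) + (4)(0) + (-1)(5) = -13 = -13 ✓

x = 2, y = 0, z = 5


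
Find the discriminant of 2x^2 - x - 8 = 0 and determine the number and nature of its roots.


For ax^2 + bx + c = 0, discriminant D = b^2 - 4ac
Here a = 2, b = -1, c = -8
D = (-1)^2 - 4(2)(-8) = 1 + 64 = 65

D = 65 > 0 but not a perfect square
The equation has 2 distinct real irrational roots.

Discriminant = 65, 2 distinct real irrational roots


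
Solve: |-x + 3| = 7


An absolute value equation |expr| = 7 gives two cases:
Case 1: -x + 3 = 7
  -x = 4, so x = -4
Case 2: -x + 3 = -7
  -x = -10, so x = 10

x = -4, x = 10


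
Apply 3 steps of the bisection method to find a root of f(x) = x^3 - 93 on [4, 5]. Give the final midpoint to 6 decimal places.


f(x) = x^3 - 93
f(4) = -29 < 0
f(5) = 32 > 0

Step 1: midpoint = (4.000000 + 5.000000)/2 = 4.500000
  f(4.500000) = -1.875000
  f(mid) < 0, so root is in [4.500000, 5.000000]

Step 2: midpoint = (4.500000 + 5.000000)/2 = 4.750000
  f(4.750000) = 14.171875
  f(mid) > 0, so root is in [4.500000, 4.750000]

Step 3: midpoint = (4.500000 + 4.750000)/2 = 4.625000
  f(4.625000) = 5.931641
  f(mid) > 0, so root is in [4.500000, 4.625000]

midpoint = 4.625000


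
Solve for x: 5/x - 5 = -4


Subtract -5 from both sides: 5/x = 1
Multiply both sides by x: 5 = 1 * x
Divide by 1: x = 5

x = 5


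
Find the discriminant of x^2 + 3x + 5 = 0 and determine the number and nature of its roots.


For ax^2 + bx + c = 0, discriminant D = b^2 - 4ac
Here a = 1, b = 3, c = 5
D = (3)^2 - 4(1)(5) = 9 - 20 = -11

D = -11 < 0
The equation has no real roots (2 complex conjugate roots).

Discriminant = -11, no real roots (2 complex conjugate roots)


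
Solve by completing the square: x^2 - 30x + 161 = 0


Start: x^2 - 30x + 161 = 0
Move constant: x^2 - 30x = -161
Half of -30 is -15, squared is 225
Add 225 to both sides: x^2 - 30x + 225 = 64
(x - 15)^2 = 64
x - 15 = ±8
x = 15 + 8 = 23 or x = 15 - 8 = 7

x = 7, x = 23


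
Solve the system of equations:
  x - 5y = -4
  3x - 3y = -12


Using Cramer's rule:
Determinant D = (1)(-3) - (3)(-5) = -3 + 15 = 12
Dx = (-4)(-3) - (-12)(-5) = 12 - 60 = -48
Dy = (1)(-12) - (3)(-4) = -12 + 12 = 0
x = Dx/D = -48/12 = -4
y = Dy/D = 0/12 = 0

x = -4, y = 0


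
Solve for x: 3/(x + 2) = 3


Multiply both sides by (x + 2): 3 = 3(x + 2)
Distribute: 3 = 3x + 6
3x = 3 - 6 = -3
x = -1

x = -1


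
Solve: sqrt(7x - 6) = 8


Square both sides: 7x - 6 = 8^2 = 64
7x = 64 + 6 = 70
x = 10
Check: sqrt(7*10 - 6) = sqrt(64) = 8 ✓

x = 10


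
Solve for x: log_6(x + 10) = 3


Convert to exponential form: x + 10 = 6^3 = 216
x = 216 - 10 = 206
Check: log_6(206 + 10) = log_6(216) = log_6(216) = 3 ✓

x = 206


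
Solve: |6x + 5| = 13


An absolute value equation |expr| = 13 gives two cases:
Case 1: 6x + 5 = 13
  6x = 8, so x = 4/3
Case 2: 6x + 5 = -13
  6x = -18, so x = -3

x = -3, x = 4/3


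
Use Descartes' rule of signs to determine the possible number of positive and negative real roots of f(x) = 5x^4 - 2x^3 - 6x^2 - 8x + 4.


Descartes' rule of signs:

For positive roots, count sign changes in f(x) = 5x^4 - 2x^3 - 6x^2 - 8x + 4:
Signs of coefficients: +, -, -, -, +
Number of sign changes: 2
Possible positive real roots: 2, 0

For negative roots, examine f(-x) = 5x^4 + 2x^3 - 6x^2 + 8x + 4:
Signs of coefficients: +, +, -, +, +
Number of sign changes: 2
Possible negative real roots: 2, 0

Positive roots: 2 or 0; Negative roots: 2 or 0


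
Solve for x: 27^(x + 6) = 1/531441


Express both sides with the same base.
1/531441 = 27^(-4)
Since the bases match, equate exponents: x + 6 = -4
So x = -4 - (6) = -10

x = -10


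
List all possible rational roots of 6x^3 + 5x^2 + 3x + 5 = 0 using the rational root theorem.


Rational root theorem: possible roots are ±p/q where:
  p divides the constant term (5): p ∈ {1, 5}
  q divides the leading coefficient (6): q ∈ {1, 2, 3, 6}

All possible rational roots: -5, -5/2, -5/3, -1, -5/6, -1/2, -1/3, -1/6, 1/6, 1/3, 1/2, 5/6, 1, 5/3, 5/2, 5

-5, -5/2, -5/3, -1, -5/6, -1/2, -1/3, -1/6, 1/6, 1/3, 1/2, 5/6, 1, 5/3, 5/2, 5


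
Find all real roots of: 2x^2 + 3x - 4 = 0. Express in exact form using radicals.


Using the quadratic formula: x = (-b ± sqrt(b^2 - 4ac)) / (2a)
Here a = 2, b = 3, c = -4
Discriminant = b^2 - 4ac = 3^2 - 4(2)(-4) = 9 + 32 = 41
Since discriminant = 41 > 0, there are two real roots.
x = (-3 ± sqrt(41)) / 4
Numerically: x ≈ 0.8508 or x ≈ -2.3508

x = (-3 + sqrt(41)) / 4 or x = (-3 - sqrt(41)) / 4


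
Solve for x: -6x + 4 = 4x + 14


Starting with: -6x + 4 = 4x + 14
Move all x terms to left: (-6 - 4)x = 14 - 4
Simplify: -10x = 10
Divide both sides by -10: x = -1

x = -1


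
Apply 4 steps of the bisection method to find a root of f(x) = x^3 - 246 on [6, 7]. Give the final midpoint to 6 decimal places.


f(x) = x^3 - 246
f(6) = -30 < 0
f(7) = 97 > 0

Step 1: midpoint = (6.000000 + 7.000000)/2 = 6.500000
  f(6.500000) = 28.625000
  f(mid) > 0, so root is in [6.000000, 6.500000]

Step 2: midpoint = (6.000000 + 6.500000)/2 = 6.250000
  f(6.250000) = -1.859375
  f(mid) < 0, so root is in [6.250000, 6.500000]

Step 3: midpoint = (6.250000 + 6.500000)/2 = 6.375000
  f(6.375000) = 13.083984
  f(mid) > 0, so root is in [6.250000, 6.375000]

Step 4: midpoint = (6.250000 + 6.375000)/2 = 6.312500
  f(6.312500) = 5.538330
  f(mid) > 0, so root is in [6.250000, 6.312500]

midpoint = 6.312500


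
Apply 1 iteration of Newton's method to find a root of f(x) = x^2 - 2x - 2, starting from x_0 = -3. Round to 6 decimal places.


Newton's method: x_(n+1) = x_n - f(x_n)/f'(x_n)
f(x) = x^2 - 2x - 2
f'(x) = 2x - 2

Iteration 1:
  f(-3.000000) = 13.000000
  f'(-3.000000) = -8.000000
  x_1 = -3.000000 - (13.000000)/(-8.000000) = -1.375000

x_1 = -1.375000


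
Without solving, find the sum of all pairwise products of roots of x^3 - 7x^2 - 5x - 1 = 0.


By Vieta's formulas for x^3 + bx^2 + cx + d = 0:
  r1 + r2 + r3 = -b/a = 7
  r1*r2 + r1*r3 + r2*r3 = c/a = -5
  r1*r2*r3 = -d/a = 1


Sum of pairwise products = -5


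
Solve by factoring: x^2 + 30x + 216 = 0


We need two numbers that multiply to 216 and add to 30.
Those numbers are 18 and 12 (since 18 * 12 = 216 and 18 + 12 = 30).
So x^2 + 30x + 216 = (x + 18)(x + 12) = 0
Setting each factor to zero: x = -18 or x = -12

x = -18, x = -12


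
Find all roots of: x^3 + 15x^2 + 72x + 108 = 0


Let p(x) = x^3 + 15x^2 + 72x + 108. By the rational root theorem (leading coefficient 1), any rational root is an integer divisor of 108: try ±1, ±2, ... in turn.
Test x = 1: value = 196 ≠ 0.
Test x = -1: value = 50 ≠ 0.
Test x = 2: value = 320 ≠ 0.
Test x = -2: value = 16 ≠ 0.
Test x = 3: value = 486 ≠ 0.
Test x = -3: value = 0 ✓, so (x + 3) is a factor.
Synthetic division by (x + 3): bring down 1; 1(-3) + 15 = 12; 12(-3) + 72 = 36; 36(-3) + 108 = 0 → quotient x^2 + 12x + 36, remainder 0.
Solve the quadratic x^2 + 12x + 36 = 0: discriminant = 12^2 - 4(1)(36) = 144 - 144 = 0.
Discriminant = 0, so a double root: x = -12/2 = -6.
Collecting all roots found:

x = -6 (multiplicity 2), x = -3


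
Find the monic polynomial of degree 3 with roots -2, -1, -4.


A monic polynomial with roots -2, -1, -4 is:
p(x) = (x + 2)(x + 1)(x + 4)
After multiplying by (x + 2): x + 2
After multiplying by (x + 1): x^2 + 3x + 2
After multiplying by (x + 4): x^3 + 7x^2 + 14x + 8

x^3 + 7x^2 + 14x + 8


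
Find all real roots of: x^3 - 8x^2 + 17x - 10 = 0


Let p(x) = x^3 - 8x^2 + 17x - 10. By the rational root theorem (leading coefficient 1), any rational root is an integer divisor of 10: try ±1, ±2, ... in turn.
Test x = 1: value = 0 ✓, so (x - 1) is a factor.
Synthetic division by (x - 1): bring down 1; 1(1) - 8 = -7; (-7)(1) + 17 = 10; 10(1) - 10 = 0 → quotient x^2 - 7x + 10, remainder 0.
Solve the quadratic x^2 - 7x + 10 = 0: discriminant = (-7)^2 - 4(1)(10) = 49 - 40 = 9.
sqrt(9) = 3, so x = (7 ± 3)/2: x = 5 or x = 2.

x = 1, x = 2, x = 5


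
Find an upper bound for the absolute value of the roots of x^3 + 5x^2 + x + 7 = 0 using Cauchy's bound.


Cauchy's bound: all roots r satisfy |r| <= 1 + max(|a_i/a_n|) for i = 0,...,n-1
where a_n is the leading coefficient.

Coefficients: [1, 5, 1, 7]
Leading coefficient a_n = 1
Ratios |a_i/a_n|: 5, 1, 7
Maximum ratio: 7
Cauchy's bound: |r| <= 1 + 7 = 8

Upper bound = 8


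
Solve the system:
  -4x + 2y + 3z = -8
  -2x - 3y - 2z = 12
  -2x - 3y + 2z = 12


Using Cramer's rule. Expand each determinant along the first row.
D  = (-4)*[(-3)*2 - (-2)*(-3)] - 2*[(-2)*2 - (-2)*(-2)] + 3*[(-2)*(-3) - (-3)*(-2)]
  = (-4)*(-12) - 2*(-8) + 3*(0) = 64
Dx = (-8)*[(-3)*2 - (-2)*(-3)] - 2*[12*2 - (-2)*12] + 3*[12*(-3) - (-3)*12]
  = (-8)*(-12) - 2*(48) + 3*(0) = 0
Dy = (-4)*[12*2 - (-2)*12] - (-8)*[(-2)*2 - (-2)*(-2)] + 3*[(-2)*12 - 12*(-2)]
  = (-4)*(48) - (-8)*(-8) + 3*(0) = -256
Dz = (-4)*[(-3)*12 - 12*(-3)] - 2*[(-2)*12 - 12*(-2)] + (-8)*[(-2)*(-3) - (-3)*(-2)]
  = (-4)*(0) - 2*(0) + (-8)*(0) = 0
x = Dx/D = 0/64 = 0, y = Dy/D = -256/64 = -4, z = Dz/D = 0/64 = 0
Check eq1: (-4)(0) + (2)(-4) + (3)(0) = -8 = -8 ✓
Check eq2: (-2)(0) + (-3)(-4) + (-2)(0) = 12 = 12 ✓
Check eq3: (-2)(0) + (-3)(-4) + (2)(0) = 12 = 12 ✓

x = 0, y = -4, z = 0


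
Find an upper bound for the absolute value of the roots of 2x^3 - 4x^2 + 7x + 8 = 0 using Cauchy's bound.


Cauchy's bound: all roots r satisfy |r| <= 1 + max(|a_i/a_n|) for i = 0,...,n-1
where a_n is the leading coefficient.

Coefficients: [2, -4, 7, 8]
Leading coefficient a_n = 2
Ratios |a_i/a_n|: 2, 7/2, 4
Maximum ratio: 4
Cauchy's bound: |r| <= 1 + 4 = 5

Upper bound = 5


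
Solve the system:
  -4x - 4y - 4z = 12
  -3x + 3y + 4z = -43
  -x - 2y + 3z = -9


Using Cramer's rule. Expand each determinant along the first row.
D  = (-4)*[3*3 - 4*(-2)] - (-4)*[(-3)*3 - 4*(-1)] + (-4)*[(-3)*(-2) - 3*(-1)]
  = (-4)*(17) - (-4)*(-5) + (-4)*(9) = -124
Dx = 12*[3*3 - 4*(-2)] - (-4)*[(-43)*3 - 4*(-9)] + (-4)*[(-43)*(-2) - 3*(-9)]
  = 12*(17) - (-4)*(-93) + (-4)*(113) = -620
Dy = (-4)*[(-43)*3 - 4*(-9)] - 12*[(-3)*3 - 4*(-1)] + (-4)*[(-3)*(-9) - (-43)*(-1)]
  = (-4)*(-93) - 12*(-5) + (-4)*(-16) = 496
Dz = (-4)*[3*(-9) - (-43)*(-2)] - (-4)*[(-3)*(-9) - (-43)*(-1)] + 12*[(-3)*(-2) - 3*(-1)]
  = (-4)*(-113) - (-4)*(-16) + 12*(9) = 496
x = Dx/D = -620/-124 = 5, y = Dy/D = 496/-124 = -4, z = Dz/D = 496/-124 = -4
Check eq1: (-4)(5) + (-4)(-4) + (-4)(-4) = 12 = 12 ✓
Check eq2: (-3)(5) + (3)(-4) + (4)(-4) = -43 = -43 ✓
Check eq3: (-1)(5) + (-2)(-4) + (3)(-4) = -9 = -9 ✓

x = 5, y = -4, z = -4


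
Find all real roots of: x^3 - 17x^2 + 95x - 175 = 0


Let p(x) = x^3 - 17x^2 + 95x - 175. By the rational root theorem (leading coefficient 1), any rational root is an integer divisor of 175: try ±1, ±2, ... in turn.
Test x = 1: value = -96 ≠ 0.
Test x = -1: value = -288 ≠ 0.
Test x = 5: value = 0 ✓, so (x - 5) is a factor.
Synthetic division by (x - 5): bring down 1; 1(5) - 17 = -12; (-12)(5) + 95 = 35; 35(5) - 175 = 0 → quotient x^2 - 12x + 35, remainder 0.
Solve the quadratic x^2 - 12x + 35 = 0: discriminant = (-12)^2 - 4(1)(35) = 144 - 140 = 4.
sqrt(4) = 2, so x = (12 ± 2)/2: x = 7 or x = 5.

x = 5 (multiplicity 2), x = 7


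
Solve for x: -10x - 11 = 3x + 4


Starting with: -10x - 11 = 3x + 4
Move all x terms to left: (-10 - 3)x = 4 + 11
Simplify: -13x = 15
Divide both sides by -13: x = -15/13

x = -15/13


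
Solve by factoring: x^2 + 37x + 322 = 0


We need two numbers that multiply to 322 and add to 37.
Those numbers are 23 and 14 (since 23 * 14 = 322 and 23 + 14 = 37).
So x^2 + 37x + 322 = (x + 23)(x + 14) = 0
Setting each factor to zero: x = -23 or x = -14

x = -23, x = -14


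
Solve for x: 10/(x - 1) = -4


Multiply both sides by (x - 1): 10 = -4(x - 1)
Distribute: 10 = -4x + 4
-4x = 10 - 4 = 6
x = -3/2

x = -3/2


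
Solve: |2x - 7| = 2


An absolute value equation |expr| = 2 gives two cases:
Case 1: 2x - 7 = 2
  2x = 9, so x = 9/2
Case 2: 2x - 7 = -2
  2x = 5, so x = 5/2

x = 5/2, x = 9/2


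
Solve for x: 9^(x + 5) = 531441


Express both sides with the same base.
531441 = 9^6
Since the bases match, equate exponents: x + 5 = 6
So x = 6 - (5) = 1

x = 1


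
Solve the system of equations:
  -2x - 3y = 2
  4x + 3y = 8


Using Cramer's rule:
Determinant D = (-2)(3) - (4)(-3) = -6 + 12 = 6
Dx = (2)(3) - (8)(-3) = 6 + 24 = 30
Dy = (-2)(8) - (4)(2) = -16 - 8 = -24
x = Dx/D = 30/6 = 5
y = Dy/D = -24/6 = -4

x = 5, y = -4


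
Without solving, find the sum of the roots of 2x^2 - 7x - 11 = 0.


By Vieta's formulas for ax^2 + bx + c = 0:
  Sum of roots = -b/a
  Product of roots = c/a

Here a = 2, b = -7, c = -11
Sum = -(-7)/2 = 7/2
Product = -11/2 = -11/2

Sum = 7/2


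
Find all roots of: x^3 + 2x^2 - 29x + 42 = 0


Let p(x) = x^3 + 2x^2 - 29x + 42. By the rational root theorem (leading coefficient 1), any rational root is an integer divisor of 42: try ±1, ±2, ... in turn.
Test x = 1: value = 16 ≠ 0.
Test x = -1: value = 72 ≠ 0.
Test x = 2: value = 0 ✓, so (x - 2) is a factor.
Synthetic division by (x - 2): bring down 1; 1(2) + 2 = 4; 4(2) - 29 = -21; (-21)(2) + 42 = 0 → quotient x^2 + 4x - 21, remainder 0.
Solve the quadratic x^2 + 4x - 21 = 0: discriminant = 4^2 - 4(1)(-21) = 16 + 84 = 100.
sqrt(100) = 10, so x = (-4 ± 10)/2: x = 3 or x = -7.
Collecting all roots found:

x = -7, x = 2, x = 3


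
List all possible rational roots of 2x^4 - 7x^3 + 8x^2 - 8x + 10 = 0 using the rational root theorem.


Rational root theorem: possible roots are ±p/q where:
  p divides the constant term (10): p ∈ {1, 2, 5, 10}
  q divides the leading coefficient (2): q ∈ {1, 2}

All possible rational roots: -10, -5, -5/2, -2, -1, -1/2, 1/2, 1, 2, 5/2, 5, 10

-10, -5, -5/2, -2, -1, -1/2, 1/2, 1, 2, 5/2, 5, 10


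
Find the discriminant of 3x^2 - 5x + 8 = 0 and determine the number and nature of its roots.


For ax^2 + bx + c = 0, discriminant D = b^2 - 4ac
Here a = 3, b = -5, c = 8
D = (-5)^2 - 4(3)(8) = 25 - 96 = -71

D = -71 < 0
The equation has no real roots (2 complex conjugate roots).

Discriminant = -71, no real roots (2 complex conjugate roots)


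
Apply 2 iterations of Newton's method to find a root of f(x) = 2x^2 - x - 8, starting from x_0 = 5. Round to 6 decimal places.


Newton's method: x_(n+1) = x_n - f(x_n)/f'(x_n)
f(x) = 2x^2 - x - 8
f'(x) = 4x - 1

Iteration 1:
  f(5.000000) = 37.000000
  f'(5.000000) = 19.000000
  x_1 = 5.000000 - (37.000000)/(19.000000) = 3.052632

Iteration 2:
  f(3.052632) = 7.584488
  f'(3.052632) = 11.210526
  x_2 = 3.052632 - (7.584488)/(11.210526) = 2.376081

x_2 = 2.376081


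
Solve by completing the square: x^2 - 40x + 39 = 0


Start: x^2 - 40x + 39 = 0
Move constant: x^2 - 40x = -39
Half of -40 is -20, squared is 400
Add 400 to both sides: x^2 - 40x + 400 = 361
(x - 20)^2 = 361
x - 20 = ±19
x = 20 + 19 = 39 or x = 20 - 19 = 1

x = 1, x = 39


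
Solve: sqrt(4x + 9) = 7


Square both sides: 4x + 9 = 7^2 = 49
4x = 49 - 9 = 40
x = 10
Check: sqrt(4*10 + 9) = sqrt(49) = 7 ✓

x = 10


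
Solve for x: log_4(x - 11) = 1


Convert to exponential form: x - 11 = 4^1 = 4
x = 4 + 11 = 15
Check: log_4(15 - 11) = log_4(4) = log_4(4) = 1 ✓

x = 15


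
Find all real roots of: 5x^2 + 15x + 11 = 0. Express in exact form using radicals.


Using the quadratic formula: x = (-b ± sqrt(b^2 - 4ac)) / (2a)
Here a = 5, b = 15, c = 11
Discriminant = b^2 - 4ac = 15^2 - 4(5)(11) = 225 - 220 = 5
Since discriminant = 5 > 0, there are two real roots.
x = (-15 ± sqrt(5)) / 10
Numerically: x ≈ -1.2764 or x ≈ -1.7236

x = (-15 + sqrt(5)) / 10 or x = (-15 - sqrt(5)) / 10


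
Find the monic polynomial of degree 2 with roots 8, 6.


A monic polynomial with roots 8, 6 is:
p(x) = (x - 8)(x - 6)
After multiplying by (x - 8): x - 8
After multiplying by (x - 6): x^2 - 14x + 48

x^2 - 14x + 48


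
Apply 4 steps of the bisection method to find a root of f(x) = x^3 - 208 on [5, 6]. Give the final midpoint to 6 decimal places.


f(x) = x^3 - 208
f(5) = -83 < 0
f(6) = 8 > 0

Step 1: midpoint = (5.000000 + 6.000000)/2 = 5.500000
  f(5.500000) = -41.625000
  f(mid) < 0, so root is in [5.500000, 6.000000]

Step 2: midpoint = (5.500000 + 6.000000)/2 = 5.750000
  f(5.750000) = -17.890625
  f(mid) < 0, so root is in [5.750000, 6.000000]

Step 3: midpoint = (5.750000 + 6.000000)/2 = 5.875000
  f(5.875000) = -5.220703
  f(mid) < 0, so root is in [5.875000, 6.000000]

Step 4: midpoint = (5.875000 + 6.000000)/2 = 5.937500
  f(5.937500) = 1.320068
  f(mid) > 0, so root is in [5.875000, 5.937500]

midpoint = 5.937500


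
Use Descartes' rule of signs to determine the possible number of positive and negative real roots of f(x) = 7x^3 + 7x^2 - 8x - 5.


Descartes' rule of signs:

For positive roots, count sign changes in f(x) = 7x^3 + 7x^2 - 8x - 5:
Signs of coefficients: +, +, -, -
Number of sign changes: 1
Possible positive real roots: 1

For negative roots, examine f(-x) = -7x^3 + 7x^2 + 8x - 5:
Signs of coefficients: -, +, +, -
Number of sign changes: 2
Possible negative real roots: 2, 0

Positive roots: 1; Negative roots: 2 or 0


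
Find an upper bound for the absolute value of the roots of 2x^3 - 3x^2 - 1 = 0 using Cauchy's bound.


Cauchy's bound: all roots r satisfy |r| <= 1 + max(|a_i/a_n|) for i = 0,...,n-1
where a_n is the leading coefficient.

Coefficients: [2, -3, 0, -1]
Leading coefficient a_n = 2
Ratios |a_i/a_n|: 3/2, 0, 1/2
Maximum ratio: 3/2
Cauchy's bound: |r| <= 1 + 3/2 = 5/2

Upper bound = 5/2


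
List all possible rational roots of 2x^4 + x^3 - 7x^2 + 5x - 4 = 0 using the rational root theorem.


Rational root theorem: possible roots are ±p/q where:
  p divides the constant term (-4): p ∈ {1, 2, 4}
  q divides the leading coefficient (2): q ∈ {1, 2}

All possible rational roots: -4, -2, -1, -1/2, 1/2, 1, 2, 4

-4, -2, -1, -1/2, 1/2, 1, 2, 4


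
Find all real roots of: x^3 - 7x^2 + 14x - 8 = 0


Let p(x) = x^3 - 7x^2 + 14x - 8. By the rational root theorem (leading coefficient 1), any rational root is an integer divisor of 8: try ±1, ±2, ... in turn.
Test x = 1: value = 0 ✓, so (x - 1) is a factor.
Synthetic division by (x - 1): bring down 1; 1(1) - 7 = -6; (-6)(1) + 14 = 8; 8(1) - 8 = 0 → quotient x^2 - 6x + 8, remainder 0.
Solve the quadratic x^2 - 6x + 8 = 0: discriminant = (-6)^2 - 4(1)(8) = 36 - 32 = 4.
sqrt(4) = 2, so x = (6 ± 2)/2: x = 4 or x = 2.

x = 1, x = 2, x = 4


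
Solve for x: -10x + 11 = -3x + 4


Starting with: -10x + 11 = -3x + 4
Move all x terms to left: (-10 + 3)x = 4 - 11
Simplify: -7x = -7
Divide both sides by -7: x = 1

x = 1


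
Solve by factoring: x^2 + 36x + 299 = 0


We need two numbers that multiply to 299 and add to 36.
Those numbers are 13 and 23 (since 13 * 23 = 299 and 13 + 23 = 36).
So x^2 + 36x + 299 = (x + 13)(x + 23) = 0
Setting each factor to zero: x = -13 or x = -23

x = -23, x = -13
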